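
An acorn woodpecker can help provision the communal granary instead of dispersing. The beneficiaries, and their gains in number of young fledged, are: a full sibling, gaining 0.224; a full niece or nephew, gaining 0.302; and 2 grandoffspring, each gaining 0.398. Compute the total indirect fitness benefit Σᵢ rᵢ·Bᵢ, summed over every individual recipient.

0.3865

r to a full sibling = 1/2 (full sibs share both parents — two paths of length 2: r = 2·(1/2)^2 = 1/2).
r to a full niece or nephew = 1/4 (full aunt/uncle↔niece/nephew: two paths of length 3 through the shared grandparent pair: r = 2·(1/2)^3 = 1/4).
r to a grandoffspring = 0.25 (two parent–offspring links: r = (1/2)^2 = 1/4).
Summing one r·B term per recipient: 1·0.5·0.224 + 1·0.25·0.302 + 2·0.25·0.398 = 0.3865.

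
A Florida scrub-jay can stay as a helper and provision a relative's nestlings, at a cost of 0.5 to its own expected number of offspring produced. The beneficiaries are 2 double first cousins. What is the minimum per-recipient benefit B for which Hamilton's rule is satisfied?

r to a double first cousin = 0.25 (double first cousins share both grandparent pairs — four paths of length 4: r = 4·(1/2)^4 = 1/4).
Hamilton's rule with n recipients of equal r: n·r·B > C, so B > C/(n·r) = 0.5/(2·0.25) = 1.

1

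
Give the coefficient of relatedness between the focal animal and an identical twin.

Each parent–offspring link contributes a factor of 1/2, and independent paths through distinct common ancestors add.
Monozygotic twins share every allele identical by descent: r = 1.

1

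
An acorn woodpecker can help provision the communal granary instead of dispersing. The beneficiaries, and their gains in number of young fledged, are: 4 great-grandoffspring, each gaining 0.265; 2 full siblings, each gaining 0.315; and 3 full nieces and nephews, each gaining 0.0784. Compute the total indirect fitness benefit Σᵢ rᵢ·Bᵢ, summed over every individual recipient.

0.5063

r to a great-grandoffspring = 1/8 (three parent–offspring links: r = (1/2)^3 = 1/8).
r to a full sibling = 1/2 (full sibs share both parents — two paths of length 2: r = 2·(1/2)^2 = 1/2).
r to a full niece or nephew = 0.25 (full aunt/uncle↔niece/nephew: two paths of length 3 through the shared grandparent pair: r = 2·(1/2)^3 = 1/4).
Summing one r·B term per recipient: 4·0.125·0.265 + 2·0.5·0.315 + 3·0.25·0.0784 = 0.5063.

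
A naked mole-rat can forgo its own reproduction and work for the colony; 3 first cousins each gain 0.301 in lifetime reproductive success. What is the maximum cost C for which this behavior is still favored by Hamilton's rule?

0.112875

r to a first cousin = 0.125 (first cousins share one grandparent pair — two paths of length 4: r = 2·(1/2)^4 = 1/8).
Hamilton's rule: n·r·B > C, so the trait is favored while C < n·r·B = 3·0.125·0.301 = 0.112875.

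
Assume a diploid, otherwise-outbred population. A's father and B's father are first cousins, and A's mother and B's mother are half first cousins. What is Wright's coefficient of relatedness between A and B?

0.046875

Relatedness sums over independent paths through distinct common ancestors.
A and B are related in two ways: second cousins through their fathers (r = 1/32) and half second cousins through their mothers (r = 1/64).
r = 1/32 + 1/64 = 3/64 = 0.046875.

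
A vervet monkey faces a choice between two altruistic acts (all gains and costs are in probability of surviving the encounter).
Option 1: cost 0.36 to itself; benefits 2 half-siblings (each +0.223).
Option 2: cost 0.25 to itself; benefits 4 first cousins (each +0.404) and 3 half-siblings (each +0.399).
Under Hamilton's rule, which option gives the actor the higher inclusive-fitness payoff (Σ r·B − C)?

Option 2

Option 1: r to a half-sibling = 0.25.
Option 1: Σ r·B − C = (2·0.25·0.223) − 0.36 = -0.2485.
Option 2: r to a first cousin = 0.125.
Option 2: r to a half-sibling = 0.25.
Option 2: Σ r·B − C = (4·0.125·0.404 + 3·0.25·0.399) − 0.25 = 0.25125.
Option 2 has the higher net inclusive-fitness payoff.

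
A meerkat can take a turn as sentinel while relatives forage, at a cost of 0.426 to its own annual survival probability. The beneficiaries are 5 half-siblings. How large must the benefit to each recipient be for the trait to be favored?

0.3408

r to a half-sibling = 0.25 (half-sibs share one parent — one path of length 2: r = (1/2)^2 = 1/4).
Hamilton's rule with n recipients of equal r: n·r·B > C, so B > C/(n·r) = 0.426/(5·0.25) = 0.3408.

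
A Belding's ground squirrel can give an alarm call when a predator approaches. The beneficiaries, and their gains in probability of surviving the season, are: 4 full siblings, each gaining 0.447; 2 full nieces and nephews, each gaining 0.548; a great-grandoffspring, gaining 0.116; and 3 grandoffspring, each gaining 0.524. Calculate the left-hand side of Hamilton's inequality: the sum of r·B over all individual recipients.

1.5755

r to a full sibling = 1/2 (full sibs share both parents — two paths of length 2: r = 2·(1/2)^2 = 1/2).
r to a full niece or nephew = 1/4 (full aunt/uncle↔niece/nephew: two paths of length 3 through the shared grandparent pair: r = 2·(1/2)^3 = 1/4).
r to a great-grandoffspring = 0.125 (three parent–offspring links: r = (1/2)^3 = 1/8).
r to a grandoffspring = 1/4 (two parent–offspring links: r = (1/2)^2 = 1/4).
Summing one r·B term per recipient: 4·0.5·0.447 + 2·0.25·0.548 + 1·0.125·0.116 + 3·0.25·0.524 = 1.5755.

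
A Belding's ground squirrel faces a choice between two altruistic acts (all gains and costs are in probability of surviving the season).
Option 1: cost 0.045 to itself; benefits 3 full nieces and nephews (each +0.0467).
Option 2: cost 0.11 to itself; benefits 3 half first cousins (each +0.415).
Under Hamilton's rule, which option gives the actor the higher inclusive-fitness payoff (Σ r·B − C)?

Option 1

Option 1: r to a full niece or nephew = 0.25.
Option 1: Σ r·B − C = (3·0.25·0.0467) − 0.045 = -0.009975.
Option 2: r to a half first cousin = 0.0625.
Option 2: Σ r·B − C = (3·0.0625·0.415) − 0.11 = -0.0321875.
Option 1 has the higher net inclusive-fitness payoff.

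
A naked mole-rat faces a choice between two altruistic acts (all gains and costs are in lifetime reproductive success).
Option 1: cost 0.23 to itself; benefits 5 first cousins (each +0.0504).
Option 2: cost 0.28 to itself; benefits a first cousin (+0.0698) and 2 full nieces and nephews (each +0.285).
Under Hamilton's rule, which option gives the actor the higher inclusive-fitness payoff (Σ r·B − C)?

Option 1: r to a first cousin = 0.125.
Option 1: Σ r·B − C = (5·0.125·0.0504) − 0.23 = -0.1985.
Option 2: r to a first cousin = 0.125.
Option 2: r to a full niece or nephew = 0.25.
Option 2: Σ r·B − C = (1·0.125·0.0698 + 2·0.25·0.285) − 0.28 = -0.128775.
Option 2 has the higher net inclusive-fitness payoff.

Option 2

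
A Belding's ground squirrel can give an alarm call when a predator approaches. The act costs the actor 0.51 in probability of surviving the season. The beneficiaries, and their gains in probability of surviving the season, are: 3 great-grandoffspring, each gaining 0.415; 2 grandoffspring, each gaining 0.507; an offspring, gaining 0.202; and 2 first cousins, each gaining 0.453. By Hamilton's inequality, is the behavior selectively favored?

Yes

Hamilton's rule: the trait is favored when the sum of r·B over every recipient exceeds the actor's cost C.
r to a great-grandoffspring = 0.125 (three parent–offspring links: r = (1/2)^3 = 1/8).
r to a grandoffspring = 0.25 (two parent–offspring links: r = (1/2)^2 = 1/4).
r to an offspring = 1/2 (one parent–offspring link: r = (1/2)^1 = 1/2).
r to a first cousin = 1/8 (first cousins share one grandparent pair — two paths of length 4: r = 2·(1/2)^4 = 1/8).
Summing one r·B term per recipient: 3·0.125·0.415 + 2·0.25·0.507 + 1·0.5·0.202 + 2·0.125·0.453 = 0.623375.
0.623375 > 0.51: the indirect benefit exceeds the cost.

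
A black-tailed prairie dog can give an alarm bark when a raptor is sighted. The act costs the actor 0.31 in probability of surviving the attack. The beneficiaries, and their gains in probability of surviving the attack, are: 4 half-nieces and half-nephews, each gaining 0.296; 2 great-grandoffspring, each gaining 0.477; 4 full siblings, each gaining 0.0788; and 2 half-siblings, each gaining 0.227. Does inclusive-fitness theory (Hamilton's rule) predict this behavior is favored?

Yes

Hamilton's rule: the trait is favored when the sum of r·B over every recipient exceeds the actor's cost C.
r to a half-niece or half-nephew = 0.125 (half-aunt/uncle↔niece/nephew: one path of length 3: r = (1/2)^3 = 1/8).
r to a great-grandoffspring = 0.125 (three parent–offspring links: r = (1/2)^3 = 1/8).
r to a full sibling = 1/2 (full sibs share both parents — two paths of length 2: r = 2·(1/2)^2 = 1/2).
r to a half-sibling = 0.25 (half-sibs share one parent — one path of length 2: r = (1/2)^2 = 1/4).
Summing one r·B term per recipient: 4·0.125·0.296 + 2·0.125·0.477 + 4·0.5·0.0788 + 2·0.25·0.227 = 0.53835.
0.53835 > 0.31: the indirect benefit exceeds the cost.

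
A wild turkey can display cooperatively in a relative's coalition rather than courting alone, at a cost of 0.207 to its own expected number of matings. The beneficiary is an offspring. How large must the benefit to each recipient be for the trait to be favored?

0.414

r to an offspring = 0.5 (one parent–offspring link: r = (1/2)^1 = 1/2).
Hamilton's rule with n recipients of equal r: n·r·B > C, so B > C/(n·r) = 0.207/(1·0.5) = 0.414.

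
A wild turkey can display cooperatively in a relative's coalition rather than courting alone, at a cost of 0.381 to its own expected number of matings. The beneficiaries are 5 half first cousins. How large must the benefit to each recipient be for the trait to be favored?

r to a half first cousin = 0.0625 (half first cousins share one grandparent — one path of length 4: r = (1/2)^4 = 1/16).
Hamilton's rule with n recipients of equal r: n·r·B > C, so B > C/(n·r) = 0.381/(5·0.0625) = 1.2192.

1.2192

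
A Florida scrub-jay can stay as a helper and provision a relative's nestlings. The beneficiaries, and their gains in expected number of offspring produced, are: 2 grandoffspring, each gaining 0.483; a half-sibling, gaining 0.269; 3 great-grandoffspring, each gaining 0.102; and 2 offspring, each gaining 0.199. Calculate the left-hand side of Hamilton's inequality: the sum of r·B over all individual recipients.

0.546

r to a grandoffspring = 1/4 (two parent–offspring links: r = (1/2)^2 = 1/4).
r to a half-sibling = 0.25 (half-sibs share one parent — one path of length 2: r = (1/2)^2 = 1/4).
r to a great-grandoffspring = 1/8 (three parent–offspring links: r = (1/2)^3 = 1/8).
r to an offspring = 0.5 (one parent–offspring link: r = (1/2)^1 = 1/2).
Summing one r·B term per recipient: 2·0.25·0.483 + 1·0.25·0.269 + 3·0.125·0.102 + 2·0.5·0.199 = 0.546.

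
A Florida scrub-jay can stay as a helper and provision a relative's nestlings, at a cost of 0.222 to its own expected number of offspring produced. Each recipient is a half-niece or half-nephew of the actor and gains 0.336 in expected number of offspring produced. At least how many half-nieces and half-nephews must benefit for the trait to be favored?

6

r to a half-niece or half-nephew = 1/8 (half-aunt/uncle↔niece/nephew: one path of length 3: r = (1/2)^3 = 1/8).
Hamilton's rule: n·r·B > C  ⇒  n > C/(r·B) = 0.222/(0.125·0.336) = 5.286.
The smallest integer exceeding 5.286 is 6.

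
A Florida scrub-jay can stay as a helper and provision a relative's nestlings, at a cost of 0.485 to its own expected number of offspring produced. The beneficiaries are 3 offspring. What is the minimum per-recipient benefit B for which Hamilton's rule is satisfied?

0.3233

r to an offspring = 0.5 (one parent–offspring link: r = (1/2)^1 = 1/2).
Hamilton's rule with n recipients of equal r: n·r·B > C, so B > C/(n·r) = 0.485/(3·0.5) = 0.3233.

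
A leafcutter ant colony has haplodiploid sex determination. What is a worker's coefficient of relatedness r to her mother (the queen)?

0.5

One meiotic link between diploid queen and diploid daughter: r = 1/2.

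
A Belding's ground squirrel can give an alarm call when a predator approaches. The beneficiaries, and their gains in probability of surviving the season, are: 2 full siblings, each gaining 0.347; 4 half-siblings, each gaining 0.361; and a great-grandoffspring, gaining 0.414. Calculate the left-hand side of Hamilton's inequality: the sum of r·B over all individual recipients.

r to a full sibling = 0.5 (full sibs share both parents — two paths of length 2: r = 2·(1/2)^2 = 1/2).
r to a half-sibling = 0.25 (half-sibs share one parent — one path of length 2: r = (1/2)^2 = 1/4).
r to a great-grandoffspring = 1/8 (three parent–offspring links: r = (1/2)^3 = 1/8).
Summing one r·B term per recipient: 2·0.5·0.347 + 4·0.25·0.361 + 1·0.125·0.414 = 0.75975.

0.75975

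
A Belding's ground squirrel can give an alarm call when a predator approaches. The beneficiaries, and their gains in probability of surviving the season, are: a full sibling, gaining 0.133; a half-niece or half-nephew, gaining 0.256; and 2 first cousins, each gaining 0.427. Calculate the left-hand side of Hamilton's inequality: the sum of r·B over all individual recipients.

0.20525

r to a full sibling = 0.5 (full sibs share both parents — two paths of length 2: r = 2·(1/2)^2 = 1/2).
r to a half-niece or half-nephew = 1/8 (half-aunt/uncle↔niece/nephew: one path of length 3: r = (1/2)^3 = 1/8).
r to a first cousin = 0.125 (first cousins share one grandparent pair — two paths of length 4: r = 2·(1/2)^4 = 1/8).
Summing one r·B term per recipient: 1·0.5·0.133 + 1·0.125·0.256 + 2·0.125·0.427 = 0.20525.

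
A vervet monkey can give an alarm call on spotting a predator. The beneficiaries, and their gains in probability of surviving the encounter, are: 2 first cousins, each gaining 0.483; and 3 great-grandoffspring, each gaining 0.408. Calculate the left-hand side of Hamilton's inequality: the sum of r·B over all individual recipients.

r to a first cousin = 0.125 (first cousins share one grandparent pair — two paths of length 4: r = 2·(1/2)^4 = 1/8).
r to a great-grandoffspring = 0.125 (three parent–offspring links: r = (1/2)^3 = 1/8).
Summing one r·B term per recipient: 2·0.125·0.483 + 3·0.125·0.408 = 0.27375.

0.27375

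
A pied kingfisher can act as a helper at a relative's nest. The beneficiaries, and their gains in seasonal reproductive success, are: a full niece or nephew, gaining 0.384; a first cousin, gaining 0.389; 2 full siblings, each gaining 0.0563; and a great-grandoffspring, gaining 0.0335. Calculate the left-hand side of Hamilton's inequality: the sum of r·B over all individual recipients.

0.2051125

r to a full niece or nephew = 1/4 (full aunt/uncle↔niece/nephew: two paths of length 3 through the shared grandparent pair: r = 2·(1/2)^3 = 1/4).
r to a first cousin = 1/8 (first cousins share one grandparent pair — two paths of length 4: r = 2·(1/2)^4 = 1/8).
r to a full sibling = 0.5 (full sibs share both parents — two paths of length 2: r = 2·(1/2)^2 = 1/2).
r to a great-grandoffspring = 1/8 (three parent–offspring links: r = (1/2)^3 = 1/8).
Summing one r·B term per recipient: 1·0.25·0.384 + 1·0.125·0.389 + 2·0.5·0.0563 + 1·0.125·0.0335 = 0.2051125.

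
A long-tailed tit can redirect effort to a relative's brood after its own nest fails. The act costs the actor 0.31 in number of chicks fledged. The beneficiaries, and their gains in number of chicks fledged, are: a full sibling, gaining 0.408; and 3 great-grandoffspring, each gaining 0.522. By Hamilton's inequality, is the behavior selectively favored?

Yes

Hamilton's rule: the trait is favored when the sum of r·B over every recipient exceeds the actor's cost C.
r to a full sibling = 0.5 (full sibs share both parents — two paths of length 2: r = 2·(1/2)^2 = 1/2).
r to a great-grandoffspring = 1/8 (three parent–offspring links: r = (1/2)^3 = 1/8).
Summing one r·B term per recipient: 1·0.5·0.408 + 3·0.125·0.522 = 0.39975.
0.39975 > 0.31: the indirect benefit exceeds the cost.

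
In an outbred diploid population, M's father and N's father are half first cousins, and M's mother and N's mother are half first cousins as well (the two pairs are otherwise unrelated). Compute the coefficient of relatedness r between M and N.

0.03125

Wright's path rule: contributions from independent ancestry routes add.
M and N are related in two ways: half second cousins through their fathers (r = 1/64) and half second cousins through their mothers (r = 1/64).
r = 1/64 + 1/64 = 0.03125.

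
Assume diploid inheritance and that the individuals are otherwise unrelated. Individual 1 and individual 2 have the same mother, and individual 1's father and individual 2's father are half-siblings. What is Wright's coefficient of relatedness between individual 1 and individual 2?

Relatedness sums over independent paths through distinct common ancestors.
Individual 1 and individual 2 are related in two ways: half-sibs through their shared mother (r = 1/4) and half first cousins through their fathers (r = 1/16).
r = 1/4 + 1/16 = 5/16 = 0.3125.

0.3125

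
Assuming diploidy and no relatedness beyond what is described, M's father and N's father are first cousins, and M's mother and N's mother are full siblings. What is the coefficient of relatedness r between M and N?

With two independent routes of shared ancestry, r is the sum of the two contributions.
M and N are related in two ways: second cousins through their fathers (r = 1/32) and first cousins through their mothers (r = 1/8).
r = 1/32 + 1/8 = 5/32 = 0.15625.

0.15625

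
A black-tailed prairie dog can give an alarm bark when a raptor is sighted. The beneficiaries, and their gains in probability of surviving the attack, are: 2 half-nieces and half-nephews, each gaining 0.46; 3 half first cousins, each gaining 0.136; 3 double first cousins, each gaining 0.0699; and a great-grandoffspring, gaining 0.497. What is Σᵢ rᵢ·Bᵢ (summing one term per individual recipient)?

0.25505

r to a half-niece or half-nephew = 0.125 (half-aunt/uncle↔niece/nephew: one path of length 3: r = (1/2)^3 = 1/8).
r to a half first cousin = 0.0625 (half first cousins share one grandparent — one path of length 4: r = (1/2)^4 = 1/16).
r to a double first cousin = 0.25 (double first cousins share both grandparent pairs — four paths of length 4: r = 4·(1/2)^4 = 1/4).
r to a great-grandoffspring = 0.125 (three parent–offspring links: r = (1/2)^3 = 1/8).
Summing one r·B term per recipient: 2·0.125·0.46 + 3·0.0625·0.136 + 3·0.25·0.0699 + 1·0.125·0.497 = 0.25505.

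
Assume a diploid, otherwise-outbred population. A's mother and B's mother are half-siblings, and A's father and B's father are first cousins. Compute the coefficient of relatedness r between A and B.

Wright's path rule: contributions from independent ancestry routes add.
A and B are related in two ways: half first cousins through their mothers (r = 1/16) and second cousins through their fathers (r = 1/32).
r = 1/16 + 1/32 = 3/32 = 0.09375.

0.09375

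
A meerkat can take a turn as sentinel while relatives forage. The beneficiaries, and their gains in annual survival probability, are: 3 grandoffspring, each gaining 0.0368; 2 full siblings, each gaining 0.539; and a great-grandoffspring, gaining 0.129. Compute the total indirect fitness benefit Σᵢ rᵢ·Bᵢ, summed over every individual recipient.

r to a grandoffspring = 0.25 (two parent–offspring links: r = (1/2)^2 = 1/4).
r to a full sibling = 0.5 (full sibs share both parents — two paths of length 2: r = 2·(1/2)^2 = 1/2).
r to a great-grandoffspring = 1/8 (three parent–offspring links: r = (1/2)^3 = 1/8).
Summing one r·B term per recipient: 3·0.25·0.0368 + 2·0.5·0.539 + 1·0.125·0.129 = 0.582725.

0.582725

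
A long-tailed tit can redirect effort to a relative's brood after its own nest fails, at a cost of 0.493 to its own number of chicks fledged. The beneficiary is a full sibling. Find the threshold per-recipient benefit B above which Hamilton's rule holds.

r to a full sibling = 1/2 (full sibs share both parents — two paths of length 2: r = 2·(1/2)^2 = 1/2).
Hamilton's rule with n recipients of equal r: n·r·B > C, so B > C/(n·r) = 0.493/(1·0.5) = 0.986.

0.986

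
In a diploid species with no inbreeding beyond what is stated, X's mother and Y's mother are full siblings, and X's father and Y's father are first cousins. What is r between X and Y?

Independent pedigree routes through distinct common ancestors add.
X and Y are related in two ways: first cousins through their mothers (r = 1/8) and second cousins through their fathers (r = 1/32).
r = 1/8 + 1/32 = 0.15625.

0.15625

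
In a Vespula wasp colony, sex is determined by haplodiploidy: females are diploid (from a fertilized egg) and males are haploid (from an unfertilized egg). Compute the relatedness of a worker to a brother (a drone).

0.25

Her haploid brother carries none of their father's genes and a random half of their mother's genome; that half matches the maternal half of her own genome with probability 1/2: r = 1/2 · 1/2 = 1/4.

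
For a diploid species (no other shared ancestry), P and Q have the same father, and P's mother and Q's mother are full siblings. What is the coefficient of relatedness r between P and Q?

0.375

Relatedness sums over independent paths through distinct common ancestors.
P and Q are related in two ways: half-sibs through their shared father (r = 1/4) and first cousins through their mothers (r = 1/8).
r = 1/4 + 1/8 = 3/8 = 0.375.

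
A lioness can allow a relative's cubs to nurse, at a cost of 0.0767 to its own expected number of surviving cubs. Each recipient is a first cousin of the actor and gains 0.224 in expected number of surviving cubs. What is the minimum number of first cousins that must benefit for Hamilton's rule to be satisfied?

3

r to a first cousin = 1/8 (first cousins share one grandparent pair — two paths of length 4: r = 2·(1/2)^4 = 1/8).
Hamilton's rule: n·r·B > C  ⇒  n > C/(r·B) = 0.0767/(0.125·0.224) = 2.739.
The smallest integer exceeding 2.739 is 3.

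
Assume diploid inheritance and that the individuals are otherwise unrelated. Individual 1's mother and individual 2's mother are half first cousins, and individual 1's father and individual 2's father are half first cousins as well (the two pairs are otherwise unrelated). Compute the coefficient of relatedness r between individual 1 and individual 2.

Independent pedigree routes through distinct common ancestors add.
Individual 1 and individual 2 are related in two ways: half second cousins through their mothers (r = 1/64) and half second cousins through their fathers (r = 1/64).
r = 1/64 + 1/64 = 0.03125.

0.03125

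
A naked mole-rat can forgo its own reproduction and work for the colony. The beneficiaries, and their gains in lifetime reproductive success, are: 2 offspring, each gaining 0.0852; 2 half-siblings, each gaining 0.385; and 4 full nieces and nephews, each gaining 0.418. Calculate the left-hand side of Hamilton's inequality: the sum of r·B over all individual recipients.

0.6957

r to an offspring = 1/2 (one parent–offspring link: r = (1/2)^1 = 1/2).
r to a half-sibling = 0.25 (half-sibs share one parent — one path of length 2: r = (1/2)^2 = 1/4).
r to a full niece or nephew = 0.25 (full aunt/uncle↔niece/nephew: two paths of length 3 through the shared grandparent pair: r = 2·(1/2)^3 = 1/4).
Summing one r·B term per recipient: 2·0.5·0.0852 + 2·0.25·0.385 + 4·0.25·0.418 = 0.6957.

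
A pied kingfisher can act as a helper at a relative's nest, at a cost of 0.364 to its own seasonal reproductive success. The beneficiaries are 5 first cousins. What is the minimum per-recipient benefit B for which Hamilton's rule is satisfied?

r to a first cousin = 1/8 (first cousins share one grandparent pair — two paths of length 4: r = 2·(1/2)^4 = 1/8).
Hamilton's rule with n recipients of equal r: n·r·B > C, so B > C/(n·r) = 0.364/(5·0.125) = 0.5824.

0.5824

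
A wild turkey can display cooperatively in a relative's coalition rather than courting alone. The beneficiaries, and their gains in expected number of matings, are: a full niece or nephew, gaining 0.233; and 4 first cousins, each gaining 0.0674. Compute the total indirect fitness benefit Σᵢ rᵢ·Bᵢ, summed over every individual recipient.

r to a full niece or nephew = 0.25 (full aunt/uncle↔niece/nephew: two paths of length 3 through the shared grandparent pair: r = 2·(1/2)^3 = 1/4).
r to a first cousin = 0.125 (first cousins share one grandparent pair — two paths of length 4: r = 2·(1/2)^4 = 1/8).
Summing one r·B term per recipient: 1·0.25·0.233 + 4·0.125·0.0674 = 0.09195.

0.09195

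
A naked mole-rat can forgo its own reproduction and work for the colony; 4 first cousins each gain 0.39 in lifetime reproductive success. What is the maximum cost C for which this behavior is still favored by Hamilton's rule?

0.195

r to a first cousin = 0.125 (first cousins share one grandparent pair — two paths of length 4: r = 2·(1/2)^4 = 1/8).
Hamilton's rule: n·r·B > C, so the trait is favored while C < n·r·B = 4·0.125·0.39 = 0.195.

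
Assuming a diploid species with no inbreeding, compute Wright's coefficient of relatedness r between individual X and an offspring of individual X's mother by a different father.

0.25

Each parent–offspring link contributes a factor of 1/2, and independent paths through distinct common ancestors add.
Half-sibs share one parent — one path of length 2: r = (1/2)^2 = 1/4.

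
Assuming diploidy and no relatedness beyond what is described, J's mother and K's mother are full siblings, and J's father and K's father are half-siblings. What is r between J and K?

Independent pedigree routes through distinct common ancestors add.
J and K are related in two ways: first cousins through their mothers (r = 1/8) and half first cousins through their fathers (r = 1/16).
r = 1/8 + 1/16 = 3/16 = 0.1875.

0.1875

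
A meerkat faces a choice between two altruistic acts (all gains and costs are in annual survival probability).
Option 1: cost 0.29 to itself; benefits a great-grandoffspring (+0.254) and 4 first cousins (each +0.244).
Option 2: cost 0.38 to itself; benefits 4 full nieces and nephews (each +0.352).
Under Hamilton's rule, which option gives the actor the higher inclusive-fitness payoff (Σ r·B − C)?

Option 1: r to a great-grandoffspring = 0.125.
Option 1: r to a first cousin = 0.125.
Option 1: Σ r·B − C = (1·0.125·0.254 + 4·0.125·0.244) − 0.29 = -0.13625.
Option 2: r to a full niece or nephew = 0.25.
Option 2: Σ r·B − C = (4·0.25·0.352) − 0.38 = -0.028.
Option 2 has the higher net inclusive-fitness payoff.

Option 2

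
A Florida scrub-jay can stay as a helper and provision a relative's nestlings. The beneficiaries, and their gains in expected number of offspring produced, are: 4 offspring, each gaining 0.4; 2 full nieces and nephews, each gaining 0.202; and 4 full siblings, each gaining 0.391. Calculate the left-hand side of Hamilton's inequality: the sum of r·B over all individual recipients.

r to an offspring = 1/2 (one parent–offspring link: r = (1/2)^1 = 1/2).
r to a full niece or nephew = 1/4 (full aunt/uncle↔niece/nephew: two paths of length 3 through the shared grandparent pair: r = 2·(1/2)^3 = 1/4).
r to a full sibling = 0.5 (full sibs share both parents — two paths of length 2: r = 2·(1/2)^2 = 1/2).
Summing one r·B term per recipient: 4·0.5·0.4 + 2·0.25·0.202 + 4·0.5·0.391 = 1.683.

1.683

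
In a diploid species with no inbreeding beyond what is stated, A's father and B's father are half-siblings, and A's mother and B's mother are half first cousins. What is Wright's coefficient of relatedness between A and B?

0.078125

With two independent routes of shared ancestry, r is the sum of the two contributions.
A and B are related in two ways: half first cousins through their fathers (r = 1/16) and half second cousins through their mothers (r = 1/64).
r = 1/16 + 1/64 = 5/64 = 0.078125.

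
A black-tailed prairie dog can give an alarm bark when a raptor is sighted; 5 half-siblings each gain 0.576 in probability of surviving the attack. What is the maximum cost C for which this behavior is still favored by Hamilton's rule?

0.72

r to a half-sibling = 0.25 (half-sibs share one parent — one path of length 2: r = (1/2)^2 = 1/4).
Hamilton's rule: n·r·B > C, so the trait is favored while C < n·r·B = 5·0.25·0.576 = 0.72.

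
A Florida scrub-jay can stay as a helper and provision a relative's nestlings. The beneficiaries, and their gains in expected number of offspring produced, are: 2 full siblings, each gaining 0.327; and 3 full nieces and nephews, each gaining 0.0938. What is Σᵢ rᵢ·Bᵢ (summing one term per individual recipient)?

r to a full sibling = 1/2 (full sibs share both parents — two paths of length 2: r = 2·(1/2)^2 = 1/2).
r to a full niece or nephew = 0.25 (full aunt/uncle↔niece/nephew: two paths of length 3 through the shared grandparent pair: r = 2·(1/2)^3 = 1/4).
Summing one r·B term per recipient: 2·0.5·0.327 + 3·0.25·0.0938 = 0.39735.

0.39735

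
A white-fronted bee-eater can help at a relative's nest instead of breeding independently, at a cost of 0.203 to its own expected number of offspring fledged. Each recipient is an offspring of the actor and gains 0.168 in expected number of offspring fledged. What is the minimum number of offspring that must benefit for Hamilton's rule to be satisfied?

r to an offspring = 1/2 (one parent–offspring link: r = (1/2)^1 = 1/2).
Hamilton's rule: n·r·B > C  ⇒  n > C/(r·B) = 0.203/(0.5·0.168) = 2.417.
The smallest integer exceeding 2.417 is 3.

3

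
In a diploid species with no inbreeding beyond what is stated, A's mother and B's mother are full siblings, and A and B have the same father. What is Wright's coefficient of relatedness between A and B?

With two independent routes of shared ancestry, r is the sum of the two contributions.
A and B are related in two ways: first cousins through their mothers (r = 1/8) and half-sibs through their shared father (r = 1/4).
r = 1/8 + 1/4 = 3/8 = 0.375.

0.375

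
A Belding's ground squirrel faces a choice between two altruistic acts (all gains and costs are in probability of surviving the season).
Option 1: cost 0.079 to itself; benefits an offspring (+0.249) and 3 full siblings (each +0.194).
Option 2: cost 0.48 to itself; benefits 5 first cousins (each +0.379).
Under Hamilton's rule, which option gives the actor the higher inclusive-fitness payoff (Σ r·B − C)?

Option 1: r to an offspring = 0.5.
Option 1: r to a full sibling = 0.5.
Option 1: Σ r·B − C = (1·0.5·0.249 + 3·0.5·0.194) − 0.079 = 0.3365.
Option 2: r to a first cousin = 0.125.
Option 2: Σ r·B − C = (5·0.125·0.379) − 0.48 = -0.243125.
Option 1 has the higher net inclusive-fitness payoff.

Option 1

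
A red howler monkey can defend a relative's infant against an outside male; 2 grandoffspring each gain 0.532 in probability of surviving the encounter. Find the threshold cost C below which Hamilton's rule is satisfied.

0.266

r to a grandoffspring = 1/4 (two parent–offspring links: r = (1/2)^2 = 1/4).
Hamilton's rule: n·r·B > C, so the trait is favored while C < n·r·B = 2·0.25·0.532 = 0.266.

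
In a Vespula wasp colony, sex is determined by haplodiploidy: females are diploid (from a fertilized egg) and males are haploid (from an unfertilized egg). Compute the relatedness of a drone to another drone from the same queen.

Haploid brothers each carry a random half of the queen's diploid genome, so on average they share half: r = 1/2.

0.5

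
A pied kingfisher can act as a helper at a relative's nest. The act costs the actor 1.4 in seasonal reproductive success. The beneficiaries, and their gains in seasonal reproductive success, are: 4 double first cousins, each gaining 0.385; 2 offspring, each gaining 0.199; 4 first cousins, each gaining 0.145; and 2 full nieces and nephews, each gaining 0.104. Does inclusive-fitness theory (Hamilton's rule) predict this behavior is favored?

Hamilton's rule: the trait is favored when the sum of r·B over every recipient exceeds the actor's cost C.
r to a double first cousin = 1/4 (double first cousins share both grandparent pairs — four paths of length 4: r = 4·(1/2)^4 = 1/4).
r to an offspring = 1/2 (one parent–offspring link: r = (1/2)^1 = 1/2).
r to a first cousin = 0.125 (first cousins share one grandparent pair — two paths of length 4: r = 2·(1/2)^4 = 1/8).
r to a full niece or nephew = 0.25 (full aunt/uncle↔niece/nephew: two paths of length 3 through the shared grandparent pair: r = 2·(1/2)^3 = 1/4).
Summing one r·B term per recipient: 4·0.25·0.385 + 2·0.5·0.199 + 4·0.125·0.145 + 2·0.25·0.104 = 0.7085.
0.7085 < 1.4: the indirect benefit is less than the cost.

No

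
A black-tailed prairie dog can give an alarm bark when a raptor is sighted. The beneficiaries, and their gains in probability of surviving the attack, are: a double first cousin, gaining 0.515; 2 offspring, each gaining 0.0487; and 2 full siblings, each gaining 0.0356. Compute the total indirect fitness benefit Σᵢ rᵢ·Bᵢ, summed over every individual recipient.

r to a double first cousin = 1/4 (double first cousins share both grandparent pairs — four paths of length 4: r = 4·(1/2)^4 = 1/4).
r to an offspring = 0.5 (one parent–offspring link: r = (1/2)^1 = 1/2).
r to a full sibling = 0.5 (full sibs share both parents — two paths of length 2: r = 2·(1/2)^2 = 1/2).
Summing one r·B term per recipient: 1·0.25·0.515 + 2·0.5·0.0487 + 2·0.5·0.0356 = 0.21305.

0.21305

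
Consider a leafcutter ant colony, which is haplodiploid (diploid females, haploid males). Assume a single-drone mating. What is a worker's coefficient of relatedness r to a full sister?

0.75

Haplodiploid full sisters inherit their father's entire haploid genome identically (contributing 1/2) and on average half of their mother's contribution (1/2 · 1/2 = 1/4); r = 1/2 + 1/4 = 3/4.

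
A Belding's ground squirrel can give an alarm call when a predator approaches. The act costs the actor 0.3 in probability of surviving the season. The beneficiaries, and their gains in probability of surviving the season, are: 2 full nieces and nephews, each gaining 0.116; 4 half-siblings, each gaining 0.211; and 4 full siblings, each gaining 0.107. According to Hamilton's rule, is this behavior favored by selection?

Hamilton's rule: the trait is favored when the sum of r·B over every recipient exceeds the actor's cost C.
r to a full niece or nephew = 0.25 (full aunt/uncle↔niece/nephew: two paths of length 3 through the shared grandparent pair: r = 2·(1/2)^3 = 1/4).
r to a half-sibling = 0.25 (half-sibs share one parent — one path of length 2: r = (1/2)^2 = 1/4).
r to a full sibling = 1/2 (full sibs share both parents — two paths of length 2: r = 2·(1/2)^2 = 1/2).
Summing one r·B term per recipient: 2·0.25·0.116 + 4·0.25·0.211 + 4·0.5·0.107 = 0.483.
0.483 > 0.3: the indirect benefit exceeds the cost.

Yes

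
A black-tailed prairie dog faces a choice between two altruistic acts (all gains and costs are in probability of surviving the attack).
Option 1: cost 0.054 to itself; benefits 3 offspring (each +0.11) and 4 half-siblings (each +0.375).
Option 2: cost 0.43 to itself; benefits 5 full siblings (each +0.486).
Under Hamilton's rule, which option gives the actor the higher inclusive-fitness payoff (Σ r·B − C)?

Option 1: r to an offspring = 0.5.
Option 1: r to a half-sibling = 0.25.
Option 1: Σ r·B − C = (3·0.5·0.11 + 4·0.25·0.375) − 0.054 = 0.486.
Option 2: r to a full sibling = 0.5.
Option 2: Σ r·B − C = (5·0.5·0.486) − 0.43 = 0.785.
Option 2 has the higher net inclusive-fitness payoff.

Option 2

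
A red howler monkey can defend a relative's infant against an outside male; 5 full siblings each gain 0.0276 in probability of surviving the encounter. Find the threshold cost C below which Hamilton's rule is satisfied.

0.069

r to a full sibling = 0.5 (full sibs share both parents — two paths of length 2: r = 2·(1/2)^2 = 1/2).
Hamilton's rule: n·r·B > C, so the trait is favored while C < n·r·B = 5·0.5·0.0276 = 0.069.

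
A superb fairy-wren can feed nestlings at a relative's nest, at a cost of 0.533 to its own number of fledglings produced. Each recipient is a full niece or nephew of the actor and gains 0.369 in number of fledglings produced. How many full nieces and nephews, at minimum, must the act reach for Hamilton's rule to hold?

r to a full niece or nephew = 1/4 (full aunt/uncle↔niece/nephew: two paths of length 3 through the shared grandparent pair: r = 2·(1/2)^3 = 1/4).
Hamilton's rule: n·r·B > C  ⇒  n > C/(r·B) = 0.533/(0.25·0.369) = 5.778.
The smallest integer exceeding 5.778 is 6.

6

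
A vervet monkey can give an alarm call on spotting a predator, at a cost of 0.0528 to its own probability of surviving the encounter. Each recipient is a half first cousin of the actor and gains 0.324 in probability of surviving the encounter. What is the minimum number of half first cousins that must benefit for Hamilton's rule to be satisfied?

3

r to a half first cousin = 1/16 (half first cousins share one grandparent — one path of length 4: r = (1/2)^4 = 1/16).
Hamilton's rule: n·r·B > C  ⇒  n > C/(r·B) = 0.0528/(0.0625·0.324) = 2.607.
The smallest integer exceeding 2.607 is 3.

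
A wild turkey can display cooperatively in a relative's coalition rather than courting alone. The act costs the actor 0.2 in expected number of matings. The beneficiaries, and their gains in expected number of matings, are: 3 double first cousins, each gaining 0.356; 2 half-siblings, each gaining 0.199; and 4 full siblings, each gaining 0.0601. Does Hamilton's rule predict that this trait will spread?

Hamilton's rule: the trait is favored when the sum of r·B over every recipient exceeds the actor's cost C.
r to a double first cousin = 1/4 (double first cousins share both grandparent pairs — four paths of length 4: r = 4·(1/2)^4 = 1/4).
r to a half-sibling = 1/4 (half-sibs share one parent — one path of length 2: r = (1/2)^2 = 1/4).
r to a full sibling = 1/2 (full sibs share both parents — two paths of length 2: r = 2·(1/2)^2 = 1/2).
Summing one r·B term per recipient: 3·0.25·0.356 + 2·0.25·0.199 + 4·0.5·0.0601 = 0.4867.
0.4867 > 0.2: the indirect benefit exceeds the cost.

Yes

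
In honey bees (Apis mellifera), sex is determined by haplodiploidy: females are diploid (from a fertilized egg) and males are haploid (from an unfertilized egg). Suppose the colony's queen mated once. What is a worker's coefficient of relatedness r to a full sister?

Haplodiploid full sisters inherit their father's entire haploid genome identically (contributing 1/2) and on average half of their mother's contribution (1/2 · 1/2 = 1/4); r = 1/2 + 1/4 = 3/4.

0.75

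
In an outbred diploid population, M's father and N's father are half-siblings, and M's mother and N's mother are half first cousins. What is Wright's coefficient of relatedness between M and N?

Wright's path rule: contributions from independent ancestry routes add.
M and N are related in two ways: half first cousins through their fathers (r = 1/16) and half second cousins through their mothers (r = 1/64).
r = 1/16 + 1/64 = 0.078125.

0.078125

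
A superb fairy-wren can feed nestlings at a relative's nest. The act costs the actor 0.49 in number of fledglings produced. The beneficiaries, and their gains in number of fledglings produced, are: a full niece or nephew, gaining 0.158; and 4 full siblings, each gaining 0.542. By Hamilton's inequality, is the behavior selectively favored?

Yes

Hamilton's rule: the trait is favored when the sum of r·B over every recipient exceeds the actor's cost C.
r to a full niece or nephew = 1/4 (full aunt/uncle↔niece/nephew: two paths of length 3 through the shared grandparent pair: r = 2·(1/2)^3 = 1/4).
r to a full sibling = 1/2 (full sibs share both parents — two paths of length 2: r = 2·(1/2)^2 = 1/2).
Summing one r·B term per recipient: 1·0.25·0.158 + 4·0.5·0.542 = 1.1235.
1.1235 > 0.49: the indirect benefit exceeds the cost.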